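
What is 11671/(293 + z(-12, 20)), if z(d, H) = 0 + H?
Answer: 11671/313 ≈ 37.288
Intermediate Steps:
z(d, H) = H
11671/(293 + z(-12, 20)) = 11671/(293 + 20) = 11671/313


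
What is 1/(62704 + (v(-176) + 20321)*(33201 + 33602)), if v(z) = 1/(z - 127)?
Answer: 303/411342572698 ≈ 7.3661e-10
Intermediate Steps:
v(z) = 1/(-127 + z)
1/(62704 + (v(-176) + 20321)*(33201 + 33602)) = 1/(62704 + (1/(-127 - 176) + 20321)*(33201 + 33602)) = 1/(62704 + (1/(-303) + 20321)*66803) = 1/(62704 + (-1/303 + 20321)*66803) = 1/(62704 + (6157262/303)*66803) = 1/(62704 + 411323573386/303) = 1/(411342572698/303) = 303/411342572698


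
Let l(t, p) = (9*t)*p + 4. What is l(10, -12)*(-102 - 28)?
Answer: 139880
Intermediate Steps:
l(t, p) = 4 + 9*p*t (l(t, p) = 9*p*t + 4 = 4 + 9*p*t)
l(10, -12)*(-102 - 28) = (4 + 9*(-12)*10)*(-102 - 28) = (4 - 1080)*(-130) = -1076*(-130) = 139880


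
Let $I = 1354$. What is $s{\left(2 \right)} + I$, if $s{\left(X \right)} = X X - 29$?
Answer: $1329$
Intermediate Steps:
$s{\left(X \right)} = -29 + X^{2}$ ($s{\left(X \right)} = X^{2} - 29 = -29 + X^{2}$)
$s{\left(2 \right)} + I = \left(-29 + 2^{2}\right) + 1354 = \left(-29 + 4\right) + 1354 = -25 + 1354 = 1329$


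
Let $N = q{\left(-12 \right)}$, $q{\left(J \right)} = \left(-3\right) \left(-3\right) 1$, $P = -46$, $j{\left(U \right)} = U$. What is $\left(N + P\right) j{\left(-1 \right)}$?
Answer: $37$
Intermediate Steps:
$q{\left(J \right)} = 9$ ($q{\left(J \right)} = 9 \cdot 1 = 9$)
$N = 9$
$\left(N + P\right) j{\left(-1 \right)} = \left(9 - 46\right) \left(-1\right) = \left(-37\right) \left(-1\right) = 37$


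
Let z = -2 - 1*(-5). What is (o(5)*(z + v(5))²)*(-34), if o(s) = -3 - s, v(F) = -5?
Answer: 1088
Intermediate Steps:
z = 3 (z = -2 + 5 = 3)
(o(5)*(z + v(5))²)*(-34) = ((-3 - 1*5)*(3 - 5)²)*(-34) = ((-3 - 5)*(-2)²)*(-34) = -8*4*(-34) = -32*(-34) = 1088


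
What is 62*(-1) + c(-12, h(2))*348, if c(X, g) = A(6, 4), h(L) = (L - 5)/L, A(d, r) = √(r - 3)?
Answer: 286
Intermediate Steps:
A(d, r) = √(-3 + r)
h(L) = (-5 + L)/L
c(X, g) = 1 (c(X, g) = √(-3 + 4) = √1 = 1)
62*(-1) + c(-12, h(2))*348 = 62*(-1) + 1*348 = -62 + 348 = 286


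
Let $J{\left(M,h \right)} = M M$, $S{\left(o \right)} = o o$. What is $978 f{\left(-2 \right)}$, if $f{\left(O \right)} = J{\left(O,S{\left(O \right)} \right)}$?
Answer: $3912$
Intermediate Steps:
$S{\left(o \right)} = o^{2}$
$J{\left(M,h \right)} = M^{2}$
$f{\left(O \right)} = O^{2}$
$978 f{\left(-2 \right)} = 978 \left(-2\right)^{2} = 978 \cdot 4 = 3912$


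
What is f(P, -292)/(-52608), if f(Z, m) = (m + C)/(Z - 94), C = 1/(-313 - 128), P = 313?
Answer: 128773/5080828032 ≈ 2.5345e-5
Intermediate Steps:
C = -1/441 (C = 1/(-441) = -1/441 ≈ -0.0022676)
f(Z, m) = (-1/441 + m)/(-94 + Z) (f(Z, m) = (m - 1/441)/(Z - 94) = (-1/441 + m)/(-94 + Z))
f(P, -292)/(-52608) = ((-1/441 - 292)/(-94 + 313))/(-52608) = (-128773/441/219)*(-1/52608) = ((1/219)*(-128773/441))*(-1/52608) = -128773/96579*(-1/52608) = 128773/5080828032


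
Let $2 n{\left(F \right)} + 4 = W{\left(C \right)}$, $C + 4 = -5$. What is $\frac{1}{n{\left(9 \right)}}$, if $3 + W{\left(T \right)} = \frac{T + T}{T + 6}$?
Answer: $-2$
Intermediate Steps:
$C = -9$ ($C = -4 - 5 = -9$)
$W{\left(T \right)} = -3 + \frac{2 T}{6 + T}$ ($W{\left(T \right)} = -3 + \frac{T + T}{T + 6} = -3 + \frac{2 T}{6 + T}$)
$n{\left(F \right)} = - \frac{1}{2}$ ($n{\left(F \right)} = -2 + \frac{\frac{1}{6 - 9} \left(-18 - -9\right)}{2} = -2 + \frac{\frac{1}{-3} \left(-18 + 9\right)}{2} = -2 + \frac{\left(- \frac{1}{3}\right) \left(-9\right)}{2} = -2 + \frac{1}{2} \cdot 3 = -2 + \frac{3}{2} = - \frac{1}{2}$)
$\frac{1}{n{\left(9 \right)}} = \frac{1}{- \frac{1}{2}} = -2$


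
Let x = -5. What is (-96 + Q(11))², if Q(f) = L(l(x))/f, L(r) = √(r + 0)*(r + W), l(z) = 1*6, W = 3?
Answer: 1115622/121 - 1728*√6/11 ≈ 8835.2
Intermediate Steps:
l(z) = 6
L(r) = √r*(3 + r) (L(r) = √(r + 0)*(r + 3) = √r*(3 + r))
Q(f) = 9*√6/f (Q(f) = (√6*(3 + 6))/f = (√6*9)/f = (9*√6)/f = 9*√6/f)
(-96 + Q(11))² = (-96 + 9*√6/11)²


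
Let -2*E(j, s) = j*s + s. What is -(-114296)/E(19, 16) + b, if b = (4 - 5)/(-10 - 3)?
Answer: -185711/260 ≈ -714.27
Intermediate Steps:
E(j, s) = -s/2 - j*s/2 (E(j, s) = -(j*s + s)/2 = -(s + j*s)/2 = -s/2 - j*s/2)
b = 1/13 (b = -1/(-13) = -1/13*(-1) = 1/13 ≈ 0.076923)
-(-114296)/E(19, 16) + b = -(-114296)/((-1/2*16*(1 + 19))) + 1/13 = -(-114296)/((-1/2*16*20)) + 1/13 = -(-114296)/(-160) + 1/13 = -(-114296)*(-1)/160 + 1/13 = -314*91/40 + 1/13 = -14287/20 + 1/13 = -185711/260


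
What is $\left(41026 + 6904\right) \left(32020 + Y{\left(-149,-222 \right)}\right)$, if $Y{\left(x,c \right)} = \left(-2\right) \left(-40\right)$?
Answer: $1538553000$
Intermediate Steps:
$Y{\left(x,c \right)} = 80$
$\left(41026 + 6904\right) \left(32020 + Y{\left(-149,-222 \right)}\right) = \left(41026 + 6904\right) \left(32020 + 80\right) = 47930 \cdot 32100 = 1538553000$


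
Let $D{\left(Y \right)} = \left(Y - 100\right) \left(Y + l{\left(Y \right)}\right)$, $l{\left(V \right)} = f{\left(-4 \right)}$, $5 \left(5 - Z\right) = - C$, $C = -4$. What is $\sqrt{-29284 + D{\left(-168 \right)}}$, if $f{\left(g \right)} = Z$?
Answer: $\frac{4 \sqrt{22835}}{5} \approx 120.89$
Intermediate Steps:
$Z = \frac{21}{5}$ ($Z = 5 - \frac{\left(-1\right) \left(-4\right)}{5} = 5 - \frac{4}{5} = \frac{21}{5} \approx 4.2$)
$f{\left(g \right)} = \frac{21}{5}$
$l{\left(V \right)} = \frac{21}{5}$
$D{\left(Y \right)} = \left(-100 + Y\right) \left(\frac{21}{5} + Y\right)$ ($D{\left(Y \right)} = \left(Y - 100\right) \left(Y + \frac{21}{5}\right) = \left(-100 + Y\right) \left(\frac{21}{5} + Y\right)$)
$\sqrt{-29284 + D{\left(-168 \right)}} = \sqrt{-29284 - \left(- \frac{78372}{5} - 28224\right)} = \sqrt{-29284 + \left(-420 + 28224 + \frac{80472}{5}\right)} = \sqrt{-29284 + \frac{219492}{5}} = \sqrt{\frac{73072}{5}} = \frac{4 \sqrt{22835}}{5}$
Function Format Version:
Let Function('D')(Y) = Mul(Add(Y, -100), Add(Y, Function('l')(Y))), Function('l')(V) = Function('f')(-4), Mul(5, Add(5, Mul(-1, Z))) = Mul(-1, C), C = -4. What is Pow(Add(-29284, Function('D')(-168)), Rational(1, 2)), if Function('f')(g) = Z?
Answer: Mul(Rational(4, 5), Pow(22835, Rational(1, 2))) ≈ 120.89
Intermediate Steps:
Z = Rational(21, 5) (Z = Add(5, Mul(Rational(-1, 5), Mul(-1, -4))) = Add(5, Mul(Rational(-1, 5), 4)) = Add(5, Rational(-4, 5)) = Rational(21, 5) ≈ 4.2000)
Function('f')(g) = Rational(21, 5)
Function('l')(V) = Rational(21, 5)
Function('D')(Y) = Mul(Add(-100, Y), Add(Rational(21, 5), Y)) (Function('D')(Y) = Mul(Add(Y, -100), Add(Y, Rational(21, 5))) = Mul(Add(-100, Y), Add(Rational(21, 5), Y)))
Pow(Add(-29284, Function('D')(-168)), Rational(1, 2)) = Pow(Add(-29284, Add(-420, Pow(-168, 2), Mul(Rational(-479, 5), -168))), Rational(1, 2)) = Pow(Add(-29284, Add(-420, 28224, Rational(80472, 5))), Rational(1, 2)) = Pow(Add(-29284, Rational(219492, 5)), Rational(1, 2)) = Pow(Rational(73072, 5), Rational(1, 2)) = Mul(Rational(4, 5), Pow(22835, Rational(1, 2)))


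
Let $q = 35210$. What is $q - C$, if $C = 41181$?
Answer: $-5971$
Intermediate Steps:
$q - C = 35210 - 41181 = -5971$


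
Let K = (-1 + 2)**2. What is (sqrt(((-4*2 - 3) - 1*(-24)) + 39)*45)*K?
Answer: 90*sqrt(13) ≈ 324.50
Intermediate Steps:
K = 1 (K = 1**2 = 1)
(sqrt(((-4*2 - 3) - 1*(-24)) + 39)*45)*K = (sqrt(((-4*2 - 3) - 1*(-24)) + 39)*45)*1 = (sqrt(((-8 - 3) + 24) + 39)*45)*1 = (sqrt((-11 + 24) + 39)*45)*1 = (sqrt(13 + 39)*45)*1 = (sqrt(52)*45)*1 = ((2*sqrt(13))*45)*1 = (90*sqrt(13))*1 = 90*sqrt(13)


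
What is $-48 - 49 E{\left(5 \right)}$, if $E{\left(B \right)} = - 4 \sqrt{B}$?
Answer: $-48 + 196 \sqrt{5} \approx 390.27$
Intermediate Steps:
$-48 - 49 E{\left(5 \right)} = -48 - 49 \left(- 4 \sqrt{5}\right) = -48 + 196 \sqrt{5}$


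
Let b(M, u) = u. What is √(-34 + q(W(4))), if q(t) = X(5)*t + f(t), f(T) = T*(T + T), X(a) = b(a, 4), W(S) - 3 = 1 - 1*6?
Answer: I*√34 ≈ 5.8309*I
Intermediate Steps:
W(S) = -2 (W(S) = 3 + (1 - 1*6) = 3 + (1 - 6) = 3 - 5 = -2)
X(a) = 4
f(T) = 2*T² (f(T) = T*(2*T) = 2*T²)
q(t) = 2*t² + 4*t (q(t) = 4*t + 2*t² = 2*t² + 4*t)
√(-34 + q(W(4))) = √(-34 + 2*(-2)*(2 - 2)) = √(-34 + 2*(-2)*0) = √(-34 + 0) = √(-34) = I*√34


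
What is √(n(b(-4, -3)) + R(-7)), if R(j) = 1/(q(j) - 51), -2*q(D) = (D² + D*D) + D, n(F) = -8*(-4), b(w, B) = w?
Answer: 21*√2702/193 ≈ 5.6559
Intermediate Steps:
n(F) = 32
q(D) = -D² - D/2 (q(D) = -((D² + D*D) + D)/2 = -((D² + D²) + D)/2 = -(2*D² + D)/2 = -(D + 2*D²)/2 = -D² - D/2)
R(j) = 1/(-51 - j*(½ + j)) (R(j) = 1/(-j*(½ + j) - 51) = 1/(-51 - j*(½ + j)))
√(n(b(-4, -3)) + R(-7)) = √(32 - 2/(102 - 7*(1 + 2*(-7)))) = √(32 - 2/(102 - 7*(1 - 14))) = √(32 - 2/(102 - 7*(-13))) = √(32 - 2/(102 + 91)) = √(32 - 2/193) = √(6174/193) = 21*√2702/193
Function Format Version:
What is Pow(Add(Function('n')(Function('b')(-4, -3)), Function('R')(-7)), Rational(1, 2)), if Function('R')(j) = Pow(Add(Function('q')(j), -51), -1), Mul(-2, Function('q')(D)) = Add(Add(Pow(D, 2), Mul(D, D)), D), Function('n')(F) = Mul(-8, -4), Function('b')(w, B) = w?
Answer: Mul(Rational(21, 193), Pow(2702, Rational(1, 2))) ≈ 5.6559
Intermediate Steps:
Function('n')(F) = 32
Function('q')(D) = Add(Mul(-1, Pow(D, 2)), Mul(Rational(-1, 2), D)) (Function('q')(D) = Mul(Rational(-1, 2), Add(Add(Pow(D, 2), Mul(D, D)), D)) = Mul(Rational(-1, 2), Add(Add(Pow(D, 2), Pow(D, 2)), D)) = Mul(Rational(-1, 2), Add(Mul(2, Pow(D, 2)), D)) = Mul(Rational(-1, 2), Add(D, Mul(2, Pow(D, 2)))) = Add(Mul(-1, Pow(D, 2)), Mul(Rational(-1, 2), D)))
Function('R')(j) = Pow(Add(-51, Mul(-1, j, Add(Rational(1, 2), j))), -1) (Function('R')(j) = Pow(Add(Mul(-1, j, Add(Rational(1, 2), j)), -51), -1) = Pow(Add(-51, Mul(-1, j, Add(Rational(1, 2), j))), -1))
Pow(Add(Function('n')(Function('b')(-4, -3)), Function('R')(-7)), Rational(1, 2)) = Pow(Add(32, Mul(-2, Pow(Add(102, Mul(-7, Add(1, Mul(2, -7)))), -1))), Rational(1, 2)) = Pow(Add(32, Mul(-2, Pow(Add(102, Mul(-7, Add(1, -14))), -1))), Rational(1, 2)) = Pow(Add(32, Mul(-2, Pow(Add(102, Mul(-7, -13)), -1))), Rational(1, 2)) = Pow(Add(32, Mul(-2, Pow(Add(102, 91), -1))), Rational(1, 2)) = Pow(Add(32, Mul(-2, Pow(193, -1))), Rational(1, 2)) = Pow(Add(32, Mul(-2, Rational(1, 193))), Rational(1, 2)) = Pow(Add(32, Rational(-2, 193)), Rational(1, 2)) = Pow(Rational(6174, 193), Rational(1, 2)) = Mul(Rational(21, 193), Pow(2702, Rational(1, 2)))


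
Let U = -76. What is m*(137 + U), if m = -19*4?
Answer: -4636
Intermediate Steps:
m = -76
m*(137 + U) = -76*(137 - 76) = -76*61 = -4636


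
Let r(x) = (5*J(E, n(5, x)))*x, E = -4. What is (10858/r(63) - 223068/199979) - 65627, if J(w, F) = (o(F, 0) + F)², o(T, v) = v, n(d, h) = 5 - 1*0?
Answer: -103351257223393/1574834625 ≈ -65627.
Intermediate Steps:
n(d, h) = 5 (n(d, h) = 5 + 0 = 5)
J(w, F) = F² (J(w, F) = (0 + F)² = F²)
r(x) = 125*x (r(x) = (5*5²)*x = (5*25)*x = 125*x)
(10858/r(63) - 223068/199979) - 65627 = (10858/((125*63)) - 223068/199979) - 65627 = (10858/7875 - 223068*1/199979) - 65627 = (10858*(1/7875) - 223068/199979) - 65627 = (10858/7875 - 223068/199979) - 65627 = 414711482/1574834625 - 65627 = -103351257223393/1574834625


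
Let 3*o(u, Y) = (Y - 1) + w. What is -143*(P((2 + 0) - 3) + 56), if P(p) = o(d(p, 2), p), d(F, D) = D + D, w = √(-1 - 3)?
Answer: -23738/3 - 286*I/3 ≈ -7912.7 - 95.333*I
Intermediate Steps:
w = 2*I (w = √(-4) = 2*I ≈ 2.0*I)
d(F, D) = 2*D
o(u, Y) = -⅓ + Y/3 + 2*I/3 (o(u, Y) = ((Y - 1) + 2*I)/3 = ((-1 + Y) + 2*I)/3 = (-1 + Y + 2*I)/3 = -⅓ + Y/3 + 2*I/3)
P(p) = -⅓ + p/3 + 2*I/3
-143*(P((2 + 0) - 3) + 56) = -143*((-⅓ + ((2 + 0) - 3)/3 + 2*I/3) + 56) = -143*((-⅓ + (2 - 3)/3 + 2*I/3) + 56) = -143*((-⅓ + (⅓)*(-1) + 2*I/3) + 56) = -143*((-⅓ - ⅓ + 2*I/3) + 56) = -143*((-⅔ + 2*I/3) + 56) = -143*(166/3 + 2*I/3) = -23738/3 - 286*I/3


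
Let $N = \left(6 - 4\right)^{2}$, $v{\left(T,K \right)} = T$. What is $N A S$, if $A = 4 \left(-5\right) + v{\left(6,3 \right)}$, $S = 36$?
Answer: $-2016$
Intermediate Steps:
$A = -14$ ($A = 4 \left(-5\right) + 6 = -20 + 6 = -14$)
$N = 4$ ($N = 2^{2} = 4$)
$N A S = 4 \left(-14\right) 36 = \left(-56\right) 36 = -2016$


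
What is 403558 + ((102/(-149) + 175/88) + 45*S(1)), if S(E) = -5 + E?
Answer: 5289109435/13112 ≈ 4.0338e+5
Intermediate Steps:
403558 + ((102/(-149) + 175/88) + 45*S(1)) = 403558 + ((102/(-149) + 175/88) + 45*(-5 + 1)) = 403558 + ((102*(-1/149) + 175*(1/88)) + 45*(-4)) = 403558 + ((-102/149 + 175/88) - 180) = 403558 + (17099/13112 - 180) = 403558 - 2343061/13112 = 5289109435/13112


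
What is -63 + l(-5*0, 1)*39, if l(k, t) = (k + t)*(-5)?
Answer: -258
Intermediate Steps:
l(k, t) = -5*k - 5*t
-63 + l(-5*0, 1)*39 = -63 + (-(-25)*0 - 5*1)*39 = -63 + (-5*0 - 5)*39 = -63 + (0 - 5)*39 = -63 - 5*39 = -63 - 195 = -258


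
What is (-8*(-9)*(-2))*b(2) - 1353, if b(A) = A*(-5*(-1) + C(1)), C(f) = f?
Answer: -3081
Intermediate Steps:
b(A) = 6*A (b(A) = A*(-5*(-1) + 1) = A*(5 + 1) = A*6 = 6*A)
(-8*(-9)*(-2))*b(2) - 1353 = (-8*(-9)*(-2))*(6*2) - 1353 = (72*(-2))*12 - 1353 = -144*12 - 1353 = -1728 - 1353 = -3081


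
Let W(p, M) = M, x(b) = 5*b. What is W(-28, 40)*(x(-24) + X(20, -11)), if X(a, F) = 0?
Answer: -4800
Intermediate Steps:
W(-28, 40)*(x(-24) + X(20, -11)) = 40*(5*(-24) + 0) = 40*(-120 + 0) = 40*(-120) = -4800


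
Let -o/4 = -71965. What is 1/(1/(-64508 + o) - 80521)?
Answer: -223352/17984526391 ≈ -1.2419e-5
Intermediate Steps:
o = 287860 (o = -4*(-71965) = 287860)
1/(1/(-64508 + o) - 80521) = 1/(1/(-64508 + 287860) - 80521) = 1/(1/223352 - 80521) = 1/(-17984526391/223352) = -223352/17984526391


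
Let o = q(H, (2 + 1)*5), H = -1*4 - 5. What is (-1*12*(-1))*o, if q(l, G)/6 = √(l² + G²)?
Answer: 216*√34 ≈ 1259.5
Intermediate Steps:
H = -9 (H = -4 - 5 = -9)
q(l, G) = 6*√(G² + l²) (q(l, G) = 6*√(l² + G²) = 6*√(G² + l²))
o = 18*√34 (o = 6*√(((2 + 1)*5)² + (-9)²) = 6*√((3*5)² + 81) = 6*√(15² + 81) = 6*√(225 + 81) = 6*√306 = 6*(3*√34) = 18*√34 ≈ 104.96)
(-1*12*(-1))*o = (-1*12*(-1))*(18*√34) = (-12*(-1))*(18*√34) = 12*(18*√34) = 216*√34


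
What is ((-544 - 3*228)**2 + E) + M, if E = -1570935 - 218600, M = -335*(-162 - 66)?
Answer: -205171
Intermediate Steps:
M = 76380 (M = -335*(-228) = 76380)
E = -1789535
((-544 - 3*228)**2 + E) + M = ((-544 - 3*228)**2 - 1789535) + 76380 = ((-544 - 684)**2 - 1789535) + 76380 = ((-1228)**2 - 1789535) + 76380 = (1507984 - 1789535) + 76380 = -281551 + 76380 = -205171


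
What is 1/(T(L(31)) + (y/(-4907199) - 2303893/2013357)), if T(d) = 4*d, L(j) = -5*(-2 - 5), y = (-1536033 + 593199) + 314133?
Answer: 3293314485681/457717407373190 ≈ 0.0071951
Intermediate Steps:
y = -628701 (y = -942834 + 314133 = -628701)
L(j) = 35 (L(j) = -5*(-7) = 35)
1/(T(L(31)) + (y/(-4907199) - 2303893/2013357)) = 1/(4*35 + (-628701/(-4907199) - 2303893/2013357)) = 1/(140 + (-628701*(-1/4907199) - 2303893*1/2013357)) = 1/(140 + (209567/1635733 - 2303893/2013357)) = 1/(140 - 3346620622150/3293314485681) = 1/(457717407373190/3293314485681) = 3293314485681/457717407373190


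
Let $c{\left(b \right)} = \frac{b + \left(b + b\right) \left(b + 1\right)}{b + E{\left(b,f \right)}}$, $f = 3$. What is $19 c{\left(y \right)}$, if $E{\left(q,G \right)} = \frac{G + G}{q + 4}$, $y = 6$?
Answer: $\frac{2850}{11} \approx 259.09$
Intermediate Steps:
$E{\left(q,G \right)} = \frac{2 G}{4 + q}$
$c{\left(b \right)} = \frac{b + 2 b \left(1 + b\right)}{b + \frac{6}{4 + b}}$ ($c{\left(b \right)} = \frac{b + \left(b + b\right) \left(b + 1\right)}{b + 2 \cdot 3 \frac{1}{4 + b}} = \frac{b + 2 b \left(1 + b\right)}{b + \frac{6}{4 + b}}$)
$19 c{\left(y \right)} = 19 \frac{6 \left(3 + 2 \cdot 6\right) \left(4 + 6\right)}{6 + 6 \left(4 + 6\right)} = 19 \cdot 6 \frac{1}{6 + 6 \cdot 10} \left(3 + 12\right) 10 = 19 \cdot 6 \frac{1}{6 + 60} \cdot 15 \cdot 10 = 19 \cdot 6 \cdot \frac{1}{66} \cdot 15 \cdot 10 = 19 \cdot \frac{150}{11} = \frac{2850}{11}$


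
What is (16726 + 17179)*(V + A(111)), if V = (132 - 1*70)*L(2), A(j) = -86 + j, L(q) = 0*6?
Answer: 847625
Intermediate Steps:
L(q) = 0
V = 0 (V = (132 - 1*70)*0 = (132 - 70)*0 = 62*0 = 0)
(16726 + 17179)*(V + A(111)) = (16726 + 17179)*(0 + (-86 + 111)) = 33905*(0 + 25) = 33905*25 = 847625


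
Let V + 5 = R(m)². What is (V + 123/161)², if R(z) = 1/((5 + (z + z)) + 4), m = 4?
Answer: 38784181969/2164947841 ≈ 17.915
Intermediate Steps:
R(z) = 1/(9 + 2*z) (R(z) = 1/((5 + 2*z) + 4) = 1/(9 + 2*z))
V = -1444/289 (V = -5 + (1/(9 + 2*4))² = -5 + (1/(9 + 8))² = -5 + (1/17)² = -5 + 1/289 = -1444/289 ≈ -4.9965)
(V + 123/161)² = (-1444/289 + 123/161)² = (-196937/46529)² = 38784181969/2164947841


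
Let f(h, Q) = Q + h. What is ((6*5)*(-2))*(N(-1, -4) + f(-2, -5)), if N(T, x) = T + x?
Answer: 720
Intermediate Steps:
((6*5)*(-2))*(N(-1, -4) + f(-2, -5)) = ((6*5)*(-2))*((-1 - 4) + (-5 - 2)) = (30*(-2))*(-5 - 7) = -60*(-12) = 720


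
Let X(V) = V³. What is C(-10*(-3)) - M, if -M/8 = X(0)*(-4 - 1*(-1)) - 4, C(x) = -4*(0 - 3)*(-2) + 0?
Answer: -56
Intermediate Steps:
C(x) = -24 (C(x) = -(-12)*(-2) + 0 = -4*6 + 0 = -24 + 0 = -24)
M = 32 (M = -8*(0³*(-4 - 1*(-1)) - 4) = -8*(0*(-4 + 1) - 4) = -8*(0*(-3) - 4) = -8*(0 - 4) = -8*(-4) = 32)
C(-10*(-3)) - M = -24 - 1*32 = -24 - 32 = -56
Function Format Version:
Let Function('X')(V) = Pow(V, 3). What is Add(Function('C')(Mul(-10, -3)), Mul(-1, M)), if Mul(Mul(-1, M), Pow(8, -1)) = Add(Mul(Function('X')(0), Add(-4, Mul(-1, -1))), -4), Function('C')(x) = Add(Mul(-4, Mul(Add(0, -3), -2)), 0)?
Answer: -56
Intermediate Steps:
Function('C')(x) = -24 (Function('C')(x) = Add(Mul(-4, Mul(-3, -2)), 0) = Add(Mul(-4, 6), 0) = Add(-24, 0) = -24)
M = 32 (M = Mul(-8, Add(Mul(Pow(0, 3), Add(-4, Mul(-1, -1))), -4)) = Mul(-8, Add(Mul(0, Add(-4, 1)), -4)) = Mul(-8, Add(Mul(0, -3), -4)) = Mul(-8, Add(0, -4)) = Mul(-8, -4) = 32)
Add(Function('C')(Mul(-10, -3)), Mul(-1, M)) = Add(-24, Mul(-1, 32)) = Add(-24, -32) = -56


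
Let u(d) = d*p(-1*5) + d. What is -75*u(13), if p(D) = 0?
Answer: -975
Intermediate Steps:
u(d) = d (u(d) = d*0 + d = 0 + d = d)
-75*u(13) = -75*13 = -975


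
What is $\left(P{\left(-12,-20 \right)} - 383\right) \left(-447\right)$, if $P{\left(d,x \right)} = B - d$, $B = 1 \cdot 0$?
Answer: $165837$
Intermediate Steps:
$B = 0$
$P{\left(d,x \right)} = - d$ ($P{\left(d,x \right)} = 0 - d = - d$)
$\left(P{\left(-12,-20 \right)} - 383\right) \left(-447\right) = \left(\left(-1\right) \left(-12\right) - 383\right) \left(-447\right) = \left(12 - 383\right) \left(-447\right) = \left(-371\right) \left(-447\right) = 165837$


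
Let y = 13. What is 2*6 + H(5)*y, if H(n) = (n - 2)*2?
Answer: 90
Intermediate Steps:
H(n) = -4 + 2*n (H(n) = (-2 + n)*2 = -4 + 2*n)
2*6 + H(5)*y = 2*6 + (-4 + 2*5)*13 = 12 + (-4 + 10)*13 = 12 + 6*13 = 12 + 78 = 90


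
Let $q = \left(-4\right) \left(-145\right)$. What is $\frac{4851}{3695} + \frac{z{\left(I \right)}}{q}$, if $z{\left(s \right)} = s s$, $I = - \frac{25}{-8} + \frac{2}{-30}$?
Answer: $\frac{8202645571}{6172128000} \approx 1.329$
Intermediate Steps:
$q = 580$
$I = \frac{367}{120}$ ($I = \left(-25\right) \left(- \frac{1}{8}\right) + 2 \left(- \frac{1}{30}\right) = \frac{25}{8} - \frac{1}{15} = \frac{367}{120} \approx 3.0583$)
$z{\left(s \right)} = s^{2}$
$\frac{4851}{3695} + \frac{z{\left(I \right)}}{q} = \frac{4851}{3695} + \frac{\left(\frac{367}{120}\right)^{2}}{580} = 4851 \cdot \frac{1}{3695} + \frac{134689}{14400} \cdot \frac{1}{580} = \frac{4851}{3695} + \frac{134689}{8352000} = \frac{8202645571}{6172128000}$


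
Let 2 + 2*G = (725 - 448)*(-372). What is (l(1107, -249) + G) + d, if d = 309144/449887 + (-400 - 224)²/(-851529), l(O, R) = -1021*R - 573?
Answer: 25811862793982441/127697275741 ≈ 2.0213e+5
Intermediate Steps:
l(O, R) = -573 - 1021*R
G = -51523 (G = -1 + ((725 - 448)*(-372))/2 = -1 + (277*(-372))/2 = -1 + (½)*(-103044) = -1 - 51522 = -51523)
d = 29356626888/127697275741 (d = 309144*(1/449887) + (-624)²*(-1/851529) = 309144/449887 + 389376*(-1/851529) = 309144/449887 - 129792/283843 = 29356626888/127697275741 ≈ 0.22989)
(l(1107, -249) + G) + d = ((-573 - 1021*(-249)) - 51523) + 29356626888/127697275741 = ((-573 + 254229) - 51523) + 29356626888/127697275741 = (253656 - 51523) + 29356626888/127697275741 = 202133 + 29356626888/127697275741 = 25811862793982441/127697275741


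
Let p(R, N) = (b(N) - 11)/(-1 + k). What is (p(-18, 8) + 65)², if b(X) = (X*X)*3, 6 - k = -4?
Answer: 586756/81 ≈ 7243.9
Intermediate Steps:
k = 10 (k = 6 - 1*(-4) = 6 + 4 = 10)
b(X) = 3*X² (b(X) = X²*3 = 3*X²)
p(R, N) = -11/9 + N²/3 (p(R, N) = (3*N² - 11)/(-1 + 10) = (-11 + 3*N²)/9 = (-11 + 3*N²)*(⅑) = -11/9 + N²/3)
(p(-18, 8) + 65)² = ((-11/9 + (⅓)*8²) + 65)² = ((-11/9 + (⅓)*64) + 65)² = ((-11/9 + 64/3) + 65)² = (181/9 + 65)² = (766/9)² = 586756/81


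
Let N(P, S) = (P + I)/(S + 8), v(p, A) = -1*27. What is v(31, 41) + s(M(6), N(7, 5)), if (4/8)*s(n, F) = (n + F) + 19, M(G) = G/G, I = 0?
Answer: 183/13 ≈ 14.077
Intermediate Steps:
v(p, A) = -27
M(G) = 1
N(P, S) = P/(8 + S) (N(P, S) = (P + 0)/(S + 8) = P/(8 + S))
s(n, F) = 38 + 2*F + 2*n (s(n, F) = 2*((n + F) + 19) = 2*((F + n) + 19) = 2*(19 + F + n) = 38 + 2*F + 2*n)
v(31, 41) + s(M(6), N(7, 5)) = -27 + (38 + 2*(7/(8 + 5)) + 2*1) = -27 + (38 + 2*(7/13) + 2) = -27 + (38 + 14/13 + 2) = -27 + 534/13 = 183/13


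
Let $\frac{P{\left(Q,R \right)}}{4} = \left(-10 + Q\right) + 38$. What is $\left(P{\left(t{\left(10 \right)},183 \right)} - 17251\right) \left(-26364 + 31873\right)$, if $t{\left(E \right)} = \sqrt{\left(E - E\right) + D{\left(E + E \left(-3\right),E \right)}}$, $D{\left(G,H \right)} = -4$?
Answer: $-94418751 + 44072 i \approx -9.4419 \cdot 10^{7} + 44072.0 i$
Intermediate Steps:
$t{\left(E \right)} = 2 i$ ($t{\left(E \right)} = \sqrt{\left(E - E\right) - 4} = \sqrt{0 - 4} = \sqrt{-4} = 2 i$)
$P{\left(Q,R \right)} = 112 + 4 Q$ ($P{\left(Q,R \right)} = 4 \left(\left(-10 + Q\right) + 38\right) = 4 \left(28 + Q\right) = 112 + 4 Q$)
$\left(P{\left(t{\left(10 \right)},183 \right)} - 17251\right) \left(-26364 + 31873\right) = \left(\left(112 + 4 \cdot 2 i\right) - 17251\right) \left(-26364 + 31873\right) = \left(\left(112 + 8 i\right) - 17251\right) 5509 = \left(-17139 + 8 i\right) 5509 = -94418751 + 44072 i$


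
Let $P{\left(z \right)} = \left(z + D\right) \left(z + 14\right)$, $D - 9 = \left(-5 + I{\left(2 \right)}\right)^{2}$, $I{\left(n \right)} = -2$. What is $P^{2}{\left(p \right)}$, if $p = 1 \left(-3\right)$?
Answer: $366025$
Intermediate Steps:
$D = 58$ ($D = 9 + \left(-5 - 2\right)^{2} = 9 + \left(-7\right)^{2} = 9 + 49 = 58$)
$p = -3$
$P{\left(z \right)} = \left(14 + z\right) \left(58 + z\right)$ ($P{\left(z \right)} = \left(z + 58\right) \left(z + 14\right) = \left(58 + z\right) \left(14 + z\right) = \left(14 + z\right) \left(58 + z\right)$)
$P^{2}{\left(p \right)} = \left(812 + \left(-3\right)^{2} + 72 \left(-3\right)\right)^{2} = \left(812 + 9 - 216\right)^{2} = 605^{2} = 366025$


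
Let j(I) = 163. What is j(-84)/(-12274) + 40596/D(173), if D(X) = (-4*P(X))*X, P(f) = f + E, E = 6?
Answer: -129616447/380088958 ≈ -0.34102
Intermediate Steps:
P(f) = 6 + f (P(f) = f + 6 = 6 + f)
D(X) = X*(-24 - 4*X) (D(X) = (-4*(6 + X))*X = (-24 - 4*X)*X = X*(-24 - 4*X))
j(-84)/(-12274) + 40596/D(173) = 163/(-12274) + 40596/((-4*173*(6 + 173))) = 163*(-1/12274) + 40596/((-4*173*179)) = -163/12274 + 40596/(-123868) = -163/12274 + 40596*(-1/123868) = -163/12274 - 10149/30967 = -129616447/380088958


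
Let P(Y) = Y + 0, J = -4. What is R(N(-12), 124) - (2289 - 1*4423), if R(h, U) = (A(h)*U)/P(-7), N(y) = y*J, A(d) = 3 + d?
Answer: 8614/7 ≈ 1230.6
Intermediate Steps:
P(Y) = Y
N(y) = -4*y (N(y) = y*(-4) = -4*y)
R(h, U) = -U*(3 + h)/7 (R(h, U) = ((3 + h)*U)/(-7) = (U*(3 + h))*(-1/7) = -U*(3 + h)/7)
R(N(-12), 124) - (2289 - 1*4423) = -1/7*124*(3 - 4*(-12)) - (2289 - 1*4423) = -1/7*124*(3 + 48) - (2289 - 4423) = -1/7*124*51 - 1*(-2134) = -6324/7 + 2134 = 8614/7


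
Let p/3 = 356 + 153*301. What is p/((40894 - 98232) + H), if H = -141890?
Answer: -139227/199228 ≈ -0.69883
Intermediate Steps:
p = 139227 (p = 3*(356 + 153*301) = 3*(356 + 46053) = 3*46409 = 139227)
p/((40894 - 98232) + H) = 139227/((40894 - 98232) - 141890) = 139227/(-57338 - 141890) = 139227/(-199228) = 139227*(-1/199228) = -139227/199228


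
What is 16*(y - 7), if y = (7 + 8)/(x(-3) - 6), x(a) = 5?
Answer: -352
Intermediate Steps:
y = -15 (y = (7 + 8)/(5 - 6) = 15/(-1) = 15*(-1) = -15)
16*(y - 7) = 16*(-15 - 7) = 16*(-22) = -352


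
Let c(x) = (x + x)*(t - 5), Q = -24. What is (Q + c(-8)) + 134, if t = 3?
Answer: 142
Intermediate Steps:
c(x) = -4*x (c(x) = (x + x)*(3 - 5) = (2*x)*(-2) = -4*x)
(Q + c(-8)) + 134 = (-24 - 4*(-8)) + 134 = (-24 + 32) + 134 = 8 + 134 = 142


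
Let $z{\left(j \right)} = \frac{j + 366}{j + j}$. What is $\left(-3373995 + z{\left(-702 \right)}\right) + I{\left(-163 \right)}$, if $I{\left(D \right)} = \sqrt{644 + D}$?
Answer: $- \frac{394757387}{117} + \sqrt{481} \approx -3.374 \cdot 10^{6}$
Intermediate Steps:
$z{\left(j \right)} = \frac{366 + j}{2 j}$
$\left(-3373995 + z{\left(-702 \right)}\right) + I{\left(-163 \right)} = \left(-3373995 + \frac{366 - 702}{2 \left(-702\right)}\right) + \sqrt{644 - 163} = \left(-3373995 + \frac{1}{2} \left(- \frac{1}{702}\right) \left(-336\right)\right) + \sqrt{481} = \left(-3373995 + \frac{28}{117}\right) + \sqrt{481} = - \frac{394757387}{117} + \sqrt{481}$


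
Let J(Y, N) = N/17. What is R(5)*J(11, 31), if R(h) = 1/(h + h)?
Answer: 31/170 ≈ 0.18235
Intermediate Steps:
J(Y, N) = N/17 (J(Y, N) = N*(1/17) = N/17)
R(h) = 1/(2*h)
R(5)*J(11, 31) = ((½)/5)*((1/17)*31) = ((½)*(⅕))*(31/17) = (⅒)*(31/17) = 31/170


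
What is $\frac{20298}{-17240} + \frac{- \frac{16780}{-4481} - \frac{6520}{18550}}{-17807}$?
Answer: $- \frac{60098432393021}{51036028785868} \approx -1.1776$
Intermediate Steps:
$\frac{20298}{-17240} + \frac{- \frac{16780}{-4481} - \frac{6520}{18550}}{-17807} = 20298 \left(- \frac{1}{17240}\right) + \left(\left(-16780\right) \left(- \frac{1}{4481}\right) - \frac{652}{1855}\right) \left(- \frac{1}{17807}\right) = - \frac{10149}{8620} + \left(\frac{16780}{4481} - \frac{652}{1855}\right) \left(- \frac{1}{17807}\right) = - \frac{10149}{8620} + \frac{28205288}{8312255} \left(- \frac{1}{17807}\right) = - \frac{10149}{8620} - \frac{28205288}{148016324785} = - \frac{60098432393021}{51036028785868}$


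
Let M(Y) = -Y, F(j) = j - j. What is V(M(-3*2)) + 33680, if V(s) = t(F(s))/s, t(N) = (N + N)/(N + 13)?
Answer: 33680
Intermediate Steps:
F(j) = 0
t(N) = 2*N/(13 + N) (t(N) = (2*N)/(13 + N) = 2*N/(13 + N))
V(s) = 0 (V(s) = (2*0/(13 + 0))/s = (2*0/13)/s = (2*0*(1/13))/s = 0/s = 0)
V(M(-3*2)) + 33680 = 0 + 33680 = 33680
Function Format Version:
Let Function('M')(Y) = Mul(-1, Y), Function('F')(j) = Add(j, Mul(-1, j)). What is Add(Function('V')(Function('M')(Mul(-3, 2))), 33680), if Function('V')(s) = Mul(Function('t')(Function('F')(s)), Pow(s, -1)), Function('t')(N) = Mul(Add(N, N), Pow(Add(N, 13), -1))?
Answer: 33680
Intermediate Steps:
Function('F')(j) = 0
Function('t')(N) = Mul(2, N, Pow(Add(13, N), -1)) (Function('t')(N) = Mul(Mul(2, N), Pow(Add(13, N), -1)) = Mul(2, N, Pow(Add(13, N), -1)))
Function('V')(s) = 0 (Function('V')(s) = Mul(Mul(2, 0, Pow(Add(13, 0), -1)), Pow(s, -1)) = Mul(Mul(2, 0, Pow(13, -1)), Pow(s, -1)) = Mul(Mul(2, 0, Rational(1, 13)), Pow(s, -1)) = Mul(0, Pow(s, -1)) = 0)
Add(Function('V')(Function('M')(Mul(-3, 2))), 33680) = Add(0, 33680) = 33680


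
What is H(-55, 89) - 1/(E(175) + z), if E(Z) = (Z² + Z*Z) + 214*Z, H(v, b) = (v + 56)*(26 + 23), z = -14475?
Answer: 4127024/84225 ≈ 49.000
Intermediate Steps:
H(v, b) = 2744 + 49*v (H(v, b) = (56 + v)*49 = 2744 + 49*v)
E(Z) = 2*Z² + 214*Z (E(Z) = (Z² + Z²) + 214*Z = 2*Z² + 214*Z)
H(-55, 89) - 1/(E(175) + z) = (2744 + 49*(-55)) - 1/(2*175*(107 + 175) - 14475) = (2744 - 2695) - 1/(2*175*282 - 14475) = 49 - 1/(98700 - 14475) = 49 - 1/84225 = 4127024/84225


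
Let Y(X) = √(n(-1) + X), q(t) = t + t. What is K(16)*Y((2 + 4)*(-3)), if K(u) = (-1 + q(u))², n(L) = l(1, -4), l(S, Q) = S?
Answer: 961*I*√17 ≈ 3962.3*I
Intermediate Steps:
q(t) = 2*t
n(L) = 1
K(u) = (-1 + 2*u)²
Y(X) = √(1 + X)
K(16)*Y((2 + 4)*(-3)) = (-1 + 2*16)²*√(1 + (2 + 4)*(-3)) = (-1 + 32)²*√(1 + 6*(-3)) = 31²*√(1 - 18) = 961*√(-17) = 961*(I*√17) = 961*I*√17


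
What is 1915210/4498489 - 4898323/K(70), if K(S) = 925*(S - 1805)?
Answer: 25108724782697/7219512533875 ≈ 3.4779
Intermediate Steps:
K(S) = -1669625 + 925*S (K(S) = 925*(-1805 + S) = -1669625 + 925*S)
1915210/4498489 - 4898323/K(70) = 1915210/4498489 - 4898323/(-1669625 + 925*70) = 1915210*(1/4498489) - 4898323/(-1669625 + 64750) = 1915210/4498489 - 4898323/(-1604875) = 1915210/4498489 - 4898323*(-1/1604875) = 1915210/4498489 + 4898323/1604875 = 25108724782697/7219512533875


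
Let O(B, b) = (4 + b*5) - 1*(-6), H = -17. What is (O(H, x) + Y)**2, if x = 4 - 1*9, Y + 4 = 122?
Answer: 10609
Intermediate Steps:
Y = 118 (Y = -4 + 122 = 118)
x = -5 (x = 4 - 9 = -5)
O(B, b) = 10 + 5*b (O(B, b) = (4 + 5*b) + 6 = 10 + 5*b)
(O(H, x) + Y)**2 = ((10 + 5*(-5)) + 118)**2 = ((10 - 25) + 118)**2 = (-15 + 118)**2 = 103**2 = 10609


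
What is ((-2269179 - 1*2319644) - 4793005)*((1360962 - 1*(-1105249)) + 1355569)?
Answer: -35855282613840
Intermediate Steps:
((-2269179 - 1*2319644) - 4793005)*((1360962 - 1*(-1105249)) + 1355569) = ((-2269179 - 2319644) - 4793005)*((1360962 + 1105249) + 1355569) = (-4588823 - 4793005)*(2466211 + 1355569) = -9381828*3821780 = -35855282613840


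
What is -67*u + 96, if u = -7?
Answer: 565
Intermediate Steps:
-67*u + 96 = -67*(-7) + 96 = 469 + 96 = 565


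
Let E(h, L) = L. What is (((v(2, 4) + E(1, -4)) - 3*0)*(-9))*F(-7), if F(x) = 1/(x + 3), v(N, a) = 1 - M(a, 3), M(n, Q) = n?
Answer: -63/4 ≈ -15.750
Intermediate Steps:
v(N, a) = 1 - a
F(x) = 1/(3 + x)
(((v(2, 4) + E(1, -4)) - 3*0)*(-9))*F(-7) = ((((1 - 1*4) - 4) - 3*0)*(-9))/(3 - 7) = ((((1 - 4) - 4) + 0)*(-9))/(-4) = (((-3 - 4) + 0)*(-9))*(-1/4) = ((-7 + 0)*(-9))*(-1/4) = -7*(-9)*(-1/4) = 63*(-1/4) = -63/4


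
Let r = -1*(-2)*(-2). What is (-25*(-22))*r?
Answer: -2200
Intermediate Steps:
r = -4 (r = 2*(-2) = -4)
(-25*(-22))*r = -25*(-22)*(-4) = 550*(-4) = -2200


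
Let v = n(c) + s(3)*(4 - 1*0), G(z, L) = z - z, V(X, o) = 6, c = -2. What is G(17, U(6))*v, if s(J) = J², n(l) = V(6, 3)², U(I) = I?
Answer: 0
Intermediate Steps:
n(l) = 36 (n(l) = 6² = 36)
G(z, L) = 0
v = 72 (v = 36 + 3²*(4 - 1*0) = 36 + 9*(4 + 0) = 36 + 9*4 = 36 + 36 = 72)
G(17, U(6))*v = 0*72 = 0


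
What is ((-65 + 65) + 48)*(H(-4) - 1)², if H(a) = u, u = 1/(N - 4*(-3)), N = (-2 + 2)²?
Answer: 121/3 ≈ 40.333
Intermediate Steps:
N = 0 (N = 0² = 0)
u = 1/12 (u = 1/(0 - 4*(-3)) = 1/(0 + 12) = 1/12 ≈ 0.083333)
H(a) = 1/12
((-65 + 65) + 48)*(H(-4) - 1)² = ((-65 + 65) + 48)*(1/12 - 1)² = (0 + 48)*(-11/12)² = 48*(121/144) = 121/3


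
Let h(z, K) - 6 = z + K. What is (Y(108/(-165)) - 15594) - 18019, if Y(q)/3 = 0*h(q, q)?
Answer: -33613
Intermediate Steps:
h(z, K) = 6 + K + z (h(z, K) = 6 + (z + K) = 6 + (K + z) = 6 + K + z)
Y(q) = 0 (Y(q) = 3*(0*(6 + q + q)) = 3*(0*(6 + 2*q)) = 3*0 = 0)
(Y(108/(-165)) - 15594) - 18019 = (0 - 15594) - 18019 = -15594 - 18019 = -33613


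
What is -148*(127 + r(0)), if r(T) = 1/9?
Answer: -169312/9 ≈ -18812.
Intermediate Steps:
r(T) = 1/9
-148*(127 + r(0)) = -148*(127 + 1/9) = -148*1144/9 = -169312/9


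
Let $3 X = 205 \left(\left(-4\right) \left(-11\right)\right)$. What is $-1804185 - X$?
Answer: $- \frac{5421575}{3} \approx -1.8072 \cdot 10^{6}$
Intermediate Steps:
$X = \frac{9020}{3}$ ($X = \frac{205 \left(\left(-4\right) \left(-11\right)\right)}{3} = \frac{205 \cdot 44}{3} = \frac{1}{3} \cdot 9020 = \frac{9020}{3} \approx 3006.7$)
$-1804185 - X = -1804185 - \frac{9020}{3} = - \frac{5421575}{3}$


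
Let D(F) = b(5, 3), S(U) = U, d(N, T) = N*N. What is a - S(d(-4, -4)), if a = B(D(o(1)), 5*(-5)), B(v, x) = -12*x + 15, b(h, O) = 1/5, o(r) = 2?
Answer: 299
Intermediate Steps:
d(N, T) = N²
b(h, O) = ⅕
D(F) = ⅕
B(v, x) = 15 - 12*x
a = 315 (a = 15 - 60*(-5) = 15 - 12*(-25) = 15 + 300 = 315)
a - S(d(-4, -4)) = 315 - 1*(-4)² = 315 - 1*16 = 315 - 16 = 299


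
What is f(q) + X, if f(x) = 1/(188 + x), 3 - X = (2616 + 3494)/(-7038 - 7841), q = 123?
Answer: 15797196/4627369 ≈ 3.4139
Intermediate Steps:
X = 50747/14879 (X = 3 - (2616 + 3494)/(-7038 - 7841) = 3 - 6110/(-14879) = 3 - 6110*(-1)/14879 = 3 - 1*(-6110/14879) = 3 + 6110/14879 = 50747/14879 ≈ 3.4106)
f(q) + X = 1/(188 + 123) + 50747/14879 = 1/311 + 50747/14879 = 15797196/4627369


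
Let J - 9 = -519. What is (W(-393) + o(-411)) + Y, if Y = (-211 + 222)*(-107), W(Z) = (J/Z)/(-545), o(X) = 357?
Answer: -11708814/14279 ≈ -820.00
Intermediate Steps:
J = -510 (J = 9 - 519 = -510)
W(Z) = 102/(109*Z) (W(Z) = -510/Z/(-545) = -510/Z*(-1/545) = 102/(109*Z))
Y = -1177 (Y = 11*(-107) = -1177)
(W(-393) + o(-411)) + Y = ((102/109)/(-393) + 357) - 1177 = ((102/109)*(-1/393) + 357) - 1177 = (-34/14279 + 357) - 1177 = 5097569/14279 - 1177 = -11708814/14279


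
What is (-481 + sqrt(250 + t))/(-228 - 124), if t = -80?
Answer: 481/352 - sqrt(170)/352 ≈ 1.3294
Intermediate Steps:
(-481 + sqrt(250 + t))/(-228 - 124) = (-481 + sqrt(250 - 80))/(-228 - 124) = (-481 + sqrt(170))/(-352) = (-481 + sqrt(170))*(-1/352) = 481/352 - sqrt(170)/352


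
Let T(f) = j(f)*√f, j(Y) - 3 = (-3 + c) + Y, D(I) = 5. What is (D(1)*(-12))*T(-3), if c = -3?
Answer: 360*I*√3 ≈ 623.54*I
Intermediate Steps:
j(Y) = -3 + Y (j(Y) = 3 + ((-3 - 3) + Y) = 3 + (-6 + Y) = -3 + Y)
T(f) = √f*(-3 + f) (T(f) = (-3 + f)*√f = √f*(-3 + f))
(D(1)*(-12))*T(-3) = (5*(-12))*(√(-3)*(-3 - 3)) = -60*I*√3*(-6) = -(-360)*I*√3 = 360*I*√3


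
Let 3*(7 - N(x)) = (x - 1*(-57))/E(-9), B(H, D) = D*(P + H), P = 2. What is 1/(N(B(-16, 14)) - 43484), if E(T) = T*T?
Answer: -243/10564772 ≈ -2.3001e-5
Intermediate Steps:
E(T) = T**2
B(H, D) = D*(2 + H)
N(x) = 548/81 - x/243 (N(x) = 7 - (x - 1*(-57))/(3*((-9)**2)) = 7 - (x + 57)/(3*81) = 7 - (57 + x)/(3*81) = 7 - (19/27 + x/81)/3 = 7 + (-19/81 - x/243) = 548/81 - x/243)
1/(N(B(-16, 14)) - 43484) = 1/((548/81 - 14*(2 - 16)/243) - 43484) = 1/((548/81 - 14*(-14)/243) - 43484) = 1/((548/81 - 1/243*(-196)) - 43484) = 1/((548/81 + 196/243) - 43484) = 1/(1840/243 - 43484) = 1/(-10564772/243) = -243/10564772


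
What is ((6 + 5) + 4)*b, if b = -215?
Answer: -3225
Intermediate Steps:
((6 + 5) + 4)*b = ((6 + 5) + 4)*(-215) = (11 + 4)*(-215) = 15*(-215) = -3225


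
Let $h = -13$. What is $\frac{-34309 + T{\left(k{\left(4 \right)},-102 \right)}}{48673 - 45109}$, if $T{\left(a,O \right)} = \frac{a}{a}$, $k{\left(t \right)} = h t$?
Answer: $- \frac{953}{99} \approx -9.6263$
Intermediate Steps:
$k{\left(t \right)} = - 13 t$
$T{\left(a,O \right)} = 1$
$\frac{-34309 + T{\left(k{\left(4 \right)},-102 \right)}}{48673 - 45109} = \frac{-34309 + 1}{48673 - 45109} = - \frac{34308}{3564} = \left(-34308\right) \frac{1}{3564} = - \frac{953}{99}$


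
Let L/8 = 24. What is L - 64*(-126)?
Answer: 8256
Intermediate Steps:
L = 192 (L = 8*24 = 192)
L - 64*(-126) = 192 - 64*(-126) = 192 + 8064 = 8256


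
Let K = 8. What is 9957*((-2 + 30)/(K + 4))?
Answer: 23233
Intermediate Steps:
9957*((-2 + 30)/(K + 4)) = 9957*((-2 + 30)/(8 + 4)) = 9957*(28/12) = 9957*(28*(1/12)) = 9957*(7/3) = 23233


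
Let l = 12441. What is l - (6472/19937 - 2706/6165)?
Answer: 509719109149/40970535 ≈ 12441.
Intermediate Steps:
l - (6472/19937 - 2706/6165) = 12441 - (6472/19937 - 2706/6165) = 12441 - (6472*(1/19937) - 2706*1/6165) = 12441 - (6472/19937 - 902/2055) = 12441 - 1*(-4683214/40970535) = 12441 + 4683214/40970535 = 509719109149/40970535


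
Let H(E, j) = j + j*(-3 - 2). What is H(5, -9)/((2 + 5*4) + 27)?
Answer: 36/49 ≈ 0.73469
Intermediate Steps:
H(E, j) = -4*j (H(E, j) = j + j*(-5) = j - 5*j = -4*j)
H(5, -9)/((2 + 5*4) + 27) = (-4*(-9))/((2 + 5*4) + 27) = 36/((2 + 20) + 27) = 36/(22 + 27) = 36/49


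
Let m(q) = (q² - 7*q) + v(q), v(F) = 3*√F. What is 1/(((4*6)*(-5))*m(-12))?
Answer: I/(720*(√3 - 38*I)) ≈ -3.6474e-5 + 1.6625e-6*I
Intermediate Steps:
m(q) = q² - 7*q + 3*√q (m(q) = (q² - 7*q) + 3*√q = q² - 7*q + 3*√q)
1/(((4*6)*(-5))*m(-12)) = 1/(((4*6)*(-5))*((-12)² - 7*(-12) + 3*√(-12))) = 1/((24*(-5))*(144 + 84 + 3*(2*I*√3))) = 1/(-120*(144 + 84 + 6*I*√3)) = 1/(-120*(228 + 6*I*√3)) = 1/(-27360 - 720*I*√3)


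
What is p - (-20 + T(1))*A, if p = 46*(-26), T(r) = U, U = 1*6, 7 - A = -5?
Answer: -1028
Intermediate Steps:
A = 12 (A = 7 - 1*(-5) = 7 + 5 = 12)
U = 6
T(r) = 6
p = -1196
p - (-20 + T(1))*A = -1196 - (-20 + 6)*12 = -1196 - (-14)*12 = -1196 - 1*(-168) = -1196 + 168 = -1028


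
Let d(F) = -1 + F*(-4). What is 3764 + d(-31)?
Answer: 3887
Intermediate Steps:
d(F) = -1 - 4*F
3764 + d(-31) = 3764 + (-1 - 4*(-31)) = 3764 + (-1 + 124) = 3764 + 123 = 3887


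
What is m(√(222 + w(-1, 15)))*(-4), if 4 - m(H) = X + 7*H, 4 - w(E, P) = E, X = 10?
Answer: 24 + 28*√227 ≈ 445.86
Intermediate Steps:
w(E, P) = 4 - E
m(H) = -6 - 7*H (m(H) = 4 - (10 + 7*H) = 4 + (-10 - 7*H) = -6 - 7*H)
m(√(222 + w(-1, 15)))*(-4) = (-6 - 7*√(222 + (4 - 1*(-1))))*(-4) = (-6 - 7*√(222 + (4 + 1)))*(-4) = (-6 - 7*√(222 + 5))*(-4) = (-6 - 7*√227)*(-4) = 24 + 28*√227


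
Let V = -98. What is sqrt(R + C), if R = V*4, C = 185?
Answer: 3*I*sqrt(23) ≈ 14.387*I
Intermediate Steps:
R = -392 (R = -98*4 = -392)
sqrt(R + C) = sqrt(-392 + 185) = sqrt(-207) = 3*I*sqrt(23)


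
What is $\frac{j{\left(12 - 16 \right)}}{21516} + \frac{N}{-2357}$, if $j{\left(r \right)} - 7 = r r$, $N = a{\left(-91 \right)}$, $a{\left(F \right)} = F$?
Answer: $\frac{2012167}{50713212} \approx 0.039677$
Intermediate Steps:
$N = -91$
$j{\left(r \right)} = 7 + r^{2}$ ($j{\left(r \right)} = 7 + r r = 7 + r^{2}$)
$\frac{j{\left(12 - 16 \right)}}{21516} + \frac{N}{-2357} = \frac{7 + \left(12 - 16\right)^{2}}{21516} - \frac{91}{-2357} = \left(7 + \left(-4\right)^{2}\right) \frac{1}{21516} - - \frac{91}{2357} = \left(7 + 16\right) \frac{1}{21516} + \frac{91}{2357} = 23 \cdot \frac{1}{21516} + \frac{91}{2357} = \frac{23}{21516} + \frac{91}{2357} = \frac{2012167}{50713212}$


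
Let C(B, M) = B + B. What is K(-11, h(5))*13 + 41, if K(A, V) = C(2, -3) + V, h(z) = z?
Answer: 158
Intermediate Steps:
C(B, M) = 2*B
K(A, V) = 4 + V (K(A, V) = 2*2 + V = 4 + V)
K(-11, h(5))*13 + 41 = (4 + 5)*13 + 41 = 9*13 + 41 = 117 + 41 = 158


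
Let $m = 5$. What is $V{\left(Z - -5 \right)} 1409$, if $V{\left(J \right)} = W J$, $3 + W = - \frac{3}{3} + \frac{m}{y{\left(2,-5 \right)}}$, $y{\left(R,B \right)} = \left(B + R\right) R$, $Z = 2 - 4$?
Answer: $- \frac{40861}{2} \approx -20431.0$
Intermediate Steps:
$Z = -2$ ($Z = 2 - 4 = -2$)
$y{\left(R,B \right)} = R \left(B + R\right)$
$W = - \frac{29}{6}$ ($W = -3 + \left(- \frac{3}{3} + \frac{5}{2 \left(-5 + 2\right)}\right) = -3 + \left(\left(-3\right) \frac{1}{3} + \frac{5}{2 \left(-3\right)}\right) = -3 - \left(1 - \frac{5}{-6}\right) = -3 + \left(-1 + 5 \left(- \frac{1}{6}\right)\right) = -3 - \frac{11}{6} = - \frac{29}{6} \approx -4.8333$)
$V{\left(J \right)} = - \frac{29 J}{6}$
$V{\left(Z - -5 \right)} 1409 = - \frac{29 \left(-2 - -5\right)}{6} \cdot 1409 = - \frac{29 \left(-2 + 5\right)}{6} \cdot 1409 = \left(- \frac{29}{6}\right) 3 \cdot 1409 = \left(- \frac{29}{2}\right) 1409 = - \frac{40861}{2}$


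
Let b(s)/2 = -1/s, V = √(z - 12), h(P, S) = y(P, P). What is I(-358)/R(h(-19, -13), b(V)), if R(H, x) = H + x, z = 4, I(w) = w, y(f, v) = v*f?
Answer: -258476/260643 + 358*I*√2/260643 ≈ -0.99169 + 0.0019425*I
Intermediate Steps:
y(f, v) = f*v
h(P, S) = P² (h(P, S) = P*P = P²)
V = 2*I*√2 (V = √(4 - 12) = √(-8) = 2*I*√2 ≈ 2.8284*I)
b(s) = -2/s (b(s) = 2*(-1/s) = -2/s)
I(-358)/R(h(-19, -13), b(V)) = -358/((-19)² - 2*(-I*√2/4)) = -358/(361 - (-1)*I*√2/2) = -358/(361 + I*√2/2)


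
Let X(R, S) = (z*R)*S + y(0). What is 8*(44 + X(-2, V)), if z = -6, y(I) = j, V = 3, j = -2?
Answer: 624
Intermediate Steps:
y(I) = -2
X(R, S) = -2 - 6*R*S (X(R, S) = (-6*R)*S - 2 = -6*R*S - 2 = -2 - 6*R*S)
8*(44 + X(-2, V)) = 8*(44 + (-2 - 6*(-2)*3)) = 8*(44 + (-2 + 36)) = 8*(44 + 34) = 8*78 = 624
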